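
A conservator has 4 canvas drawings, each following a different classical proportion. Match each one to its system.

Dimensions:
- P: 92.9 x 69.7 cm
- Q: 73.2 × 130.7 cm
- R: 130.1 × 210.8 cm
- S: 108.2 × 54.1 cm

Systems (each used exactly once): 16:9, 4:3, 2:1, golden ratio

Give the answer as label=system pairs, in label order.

P=4:3, Q=16:9, R=golden ratio, S=2:1

P = 92.9/69.7 ≈ 1.333 → 4:3 (1.333)
Q = 130.7/73.2 ≈ 1.786 → 16:9 (1.778)
R = 210.8/130.1 ≈ 1.620 → golden ratio (1.618)
S = 108.2/54.1 ≈ 2.000 → 2:1 (2.000)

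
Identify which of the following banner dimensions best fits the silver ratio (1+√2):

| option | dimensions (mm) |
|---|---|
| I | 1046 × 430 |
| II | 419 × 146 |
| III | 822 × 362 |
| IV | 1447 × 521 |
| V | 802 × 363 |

I

Target silver ratio ≈ 2.414.
I: 2.433 (Δ0.019)  II: 2.870 (Δ0.456)  III: 2.271 (Δ0.143)  IV: 2.777 (Δ0.363)  V: 2.209 (Δ0.205)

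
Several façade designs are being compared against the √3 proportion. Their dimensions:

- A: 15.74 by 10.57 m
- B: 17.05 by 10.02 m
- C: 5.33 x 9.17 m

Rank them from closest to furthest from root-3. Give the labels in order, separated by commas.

Ratios: A = 15.74 / 10.57 ≈ 1.489; B = 17.05 / 10.02 ≈ 1.702; C = 9.17 / 5.33 ≈ 1.720.
|Δ from 1.732|: A 0.243; B 0.030; C 0.012.

C, B, A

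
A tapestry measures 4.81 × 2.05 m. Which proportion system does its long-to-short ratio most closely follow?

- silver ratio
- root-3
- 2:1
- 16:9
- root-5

4.81/2.05 ≈ 2.346. Nearest candidates are silver ratio (2.414, off by 0.068) and root-5 (2.236, off by 0.110).

silver ratio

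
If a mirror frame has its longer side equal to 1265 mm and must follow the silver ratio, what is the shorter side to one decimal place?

silver ratio ≈ 2.41421.
Shorter side = 1265 ÷ 2.41421 ≈ 523.981 → 524.0 mm.

524.0 mm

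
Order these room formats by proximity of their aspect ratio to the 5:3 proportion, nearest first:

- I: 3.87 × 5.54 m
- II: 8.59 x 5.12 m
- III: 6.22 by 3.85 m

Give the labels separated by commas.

I: 5.54/3.87 ≈ 1.432 → |1.432 − 1.667| = 0.235
II: 8.59/5.12 ≈ 1.678 → |1.678 − 1.667| = 0.011
III: 6.22/3.85 ≈ 1.616 → |1.616 − 1.667| = 0.051

II, III, I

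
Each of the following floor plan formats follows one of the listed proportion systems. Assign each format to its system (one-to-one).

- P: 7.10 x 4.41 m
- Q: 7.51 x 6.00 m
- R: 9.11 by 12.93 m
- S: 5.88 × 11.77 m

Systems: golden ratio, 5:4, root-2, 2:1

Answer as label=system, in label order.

P=golden ratio, Q=5:4, R=root-2, S=2:1

P = 7.10/4.41 ≈ 1.610 → golden ratio (1.618)
Q = 7.51/6.00 ≈ 1.252 → 5:4 (1.250)
R = 12.93/9.11 ≈ 1.419 → root-2 (1.414)
S = 11.77/5.88 ≈ 2.002 → 2:1 (2.000)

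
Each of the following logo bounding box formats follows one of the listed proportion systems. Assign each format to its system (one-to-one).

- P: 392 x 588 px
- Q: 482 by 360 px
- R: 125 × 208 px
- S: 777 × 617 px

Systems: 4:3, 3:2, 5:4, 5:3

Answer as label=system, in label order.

P=3:2, Q=4:3, R=5:3, S=5:4

P = 588/392 ≈ 1.500 → 3:2 (1.500)
Q = 482/360 ≈ 1.339 → 4:3 (1.333)
R = 208/125 ≈ 1.664 → 5:3 (1.667)
S = 777/617 ≈ 1.259 → 5:4 (1.250)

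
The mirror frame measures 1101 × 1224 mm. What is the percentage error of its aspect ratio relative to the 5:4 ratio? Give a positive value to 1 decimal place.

11.1%

Ratio = 1224 / 1101 ≈ 1.1117.
Ideal 5:4 = 1.2500. |1.1117 − 1.2500| / 1.2500 ≈ 11.06% → 11.1%.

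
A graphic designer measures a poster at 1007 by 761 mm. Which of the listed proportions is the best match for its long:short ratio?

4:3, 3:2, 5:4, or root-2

1007/761 ≈ 1.323. Nearest candidates are 4:3 (1.333, off by 0.010) and 5:4 (1.250, off by 0.073).

4:3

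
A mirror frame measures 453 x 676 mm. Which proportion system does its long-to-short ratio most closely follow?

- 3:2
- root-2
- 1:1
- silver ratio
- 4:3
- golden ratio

3:2

Ratio = 676 / 453 ≈ 1.492.
Distances: 3:2 1.500 (Δ 0.008); root-2 1.414 (Δ 0.078); 1:1 1.000 (Δ 0.492); silver ratio 2.414 (Δ 0.922); 4:3 1.333 (Δ 0.159); golden ratio 1.618 (Δ 0.126).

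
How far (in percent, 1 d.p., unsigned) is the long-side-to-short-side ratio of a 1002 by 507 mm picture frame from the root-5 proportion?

Ratio = 1002 / 507 ≈ 1.9763.
Ideal root-5 ≈ 2.2361. |1.9763 − 2.2361| / 2.2361 ≈ 11.62% → 11.6%.

11.6%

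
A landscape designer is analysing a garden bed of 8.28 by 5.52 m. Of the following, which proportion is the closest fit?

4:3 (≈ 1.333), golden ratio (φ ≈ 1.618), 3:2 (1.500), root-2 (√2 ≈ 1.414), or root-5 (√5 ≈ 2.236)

8.28/5.52 ≈ 1.500. Nearest candidates are 3:2 (1.500, off by 0.000) and root-2 (1.414, off by 0.086).

3:2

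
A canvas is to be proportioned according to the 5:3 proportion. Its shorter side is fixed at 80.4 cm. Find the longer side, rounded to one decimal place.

134.0 cm

5:3 ≈ 1.66667.
Longer side = 80.4 × 1.66667 ≈ 134.000 → 134.0 cm.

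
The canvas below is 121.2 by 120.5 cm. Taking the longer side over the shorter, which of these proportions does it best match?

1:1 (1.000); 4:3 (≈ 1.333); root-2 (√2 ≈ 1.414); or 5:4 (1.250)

Ratio = 121.2 / 120.5 ≈ 1.006.
Distances: 1:1 1.000 (Δ 0.006); 4:3 1.333 (Δ 0.327); root-2 1.414 (Δ 0.408); 5:4 1.250 (Δ 0.244).

1:1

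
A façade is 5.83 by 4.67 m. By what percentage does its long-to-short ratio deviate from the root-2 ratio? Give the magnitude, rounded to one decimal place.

11.7%

Ratio = 5.83 / 4.67 ≈ 1.2484.
Ideal root-2 ≈ 1.4142. |1.2484 − 1.4142| / 1.4142 ≈ 11.72% → 11.7%.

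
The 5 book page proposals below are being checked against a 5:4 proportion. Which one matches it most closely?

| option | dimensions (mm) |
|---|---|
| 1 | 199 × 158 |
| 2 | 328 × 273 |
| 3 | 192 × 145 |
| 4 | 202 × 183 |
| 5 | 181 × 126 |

1

Ratios (long/short): 1 ≈ 1.259; 2 ≈ 1.201; 3 ≈ 1.324; 4 ≈ 1.104; 5 ≈ 1.437.
5:4 ≈ 1.250; option 1 is nearest (Δ 0.009).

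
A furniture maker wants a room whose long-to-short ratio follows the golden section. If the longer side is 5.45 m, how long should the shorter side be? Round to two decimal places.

3.37 m

golden ratio ≈ 1.61803.
Shorter side = 5.45 ÷ 1.61803 ≈ 3.3683 → 3.37 m.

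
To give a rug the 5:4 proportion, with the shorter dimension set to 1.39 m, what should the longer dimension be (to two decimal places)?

5:4 = 1.25000.
Longer side = 1.39 × 1.25000 ≈ 1.7375 → 1.74 m.

1.74 m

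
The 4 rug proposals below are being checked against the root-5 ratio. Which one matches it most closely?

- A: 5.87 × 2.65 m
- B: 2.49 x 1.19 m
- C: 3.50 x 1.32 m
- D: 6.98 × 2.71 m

Target root-5 ≈ 2.236.
A: 2.215 (Δ0.021)  B: 2.092 (Δ0.144)  C: 2.652 (Δ0.416)  D: 2.576 (Δ0.340)

A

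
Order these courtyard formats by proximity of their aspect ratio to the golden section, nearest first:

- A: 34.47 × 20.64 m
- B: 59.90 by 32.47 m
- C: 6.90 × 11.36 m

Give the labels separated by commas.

C, A, B

Ratios: A = 34.47 / 20.64 ≈ 1.670; B = 59.90 / 32.47 ≈ 1.845; C = 11.36 / 6.90 ≈ 1.646.
|Δ from 1.618|: A 0.052; B 0.227; C 0.028.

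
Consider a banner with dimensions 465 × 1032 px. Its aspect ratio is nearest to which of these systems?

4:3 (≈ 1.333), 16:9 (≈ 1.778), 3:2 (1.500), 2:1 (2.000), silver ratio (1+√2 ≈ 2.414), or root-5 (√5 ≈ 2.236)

root-5

1032/465 ≈ 2.219. Nearest candidates are root-5 (2.236, off by 0.017) and silver ratio (2.414, off by 0.195).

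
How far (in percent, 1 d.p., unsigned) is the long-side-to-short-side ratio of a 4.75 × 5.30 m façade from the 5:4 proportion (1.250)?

10.7%

Ratio = 5.30 / 4.75 ≈ 1.1158.
Ideal 5:4 = 1.2500. |1.1158 − 1.2500| / 1.2500 ≈ 10.74% → 10.7%.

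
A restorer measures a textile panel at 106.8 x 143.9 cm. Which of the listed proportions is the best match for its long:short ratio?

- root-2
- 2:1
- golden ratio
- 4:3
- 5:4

4:3

143.9/106.8 ≈ 1.347. Nearest candidates are 4:3 (1.333, off by 0.014) and root-2 (1.414, off by 0.067).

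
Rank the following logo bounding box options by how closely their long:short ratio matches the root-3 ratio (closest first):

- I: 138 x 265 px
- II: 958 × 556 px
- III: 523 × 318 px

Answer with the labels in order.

II, III, I

Ratios: I = 265 / 138 ≈ 1.920; II = 958 / 556 ≈ 1.723; III = 523 / 318 ≈ 1.645.
|Δ from 1.732|: I 0.188; II 0.009; III 0.087.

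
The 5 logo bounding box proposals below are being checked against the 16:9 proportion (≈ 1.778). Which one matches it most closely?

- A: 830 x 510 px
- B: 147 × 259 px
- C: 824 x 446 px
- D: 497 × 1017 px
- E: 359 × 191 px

Ratios (long/short): A ≈ 1.627; B ≈ 1.762; C ≈ 1.848; D ≈ 2.046; E ≈ 1.880.
16:9 ≈ 1.778; option B is nearest (Δ 0.016).

B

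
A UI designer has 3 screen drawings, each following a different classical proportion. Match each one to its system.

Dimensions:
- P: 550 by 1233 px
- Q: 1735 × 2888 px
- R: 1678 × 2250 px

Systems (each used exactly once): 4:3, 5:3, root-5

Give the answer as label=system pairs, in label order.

P = 1233/550 ≈ 2.242 → root-5 (2.236)
Q = 2888/1735 ≈ 1.665 → 5:3 (1.667)
R = 2250/1678 ≈ 1.341 → 4:3 (1.333)

P=root-5, Q=5:3, R=4:3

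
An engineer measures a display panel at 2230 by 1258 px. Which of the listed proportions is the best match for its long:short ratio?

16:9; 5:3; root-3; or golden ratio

Ratio = 2230 / 1258 ≈ 1.773.
Distances: 16:9 1.778 (Δ 0.005); 5:3 1.667 (Δ 0.106); root-3 1.732 (Δ 0.041); golden ratio 1.618 (Δ 0.155).

16:9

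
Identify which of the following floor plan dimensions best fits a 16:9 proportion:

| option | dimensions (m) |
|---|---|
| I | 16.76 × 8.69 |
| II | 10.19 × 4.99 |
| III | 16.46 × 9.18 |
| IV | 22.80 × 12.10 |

Target 16:9 ≈ 1.778.
I: 1.929 (Δ0.151)  II: 2.042 (Δ0.264)  III: 1.793 (Δ0.015)  IV: 1.884 (Δ0.106)

III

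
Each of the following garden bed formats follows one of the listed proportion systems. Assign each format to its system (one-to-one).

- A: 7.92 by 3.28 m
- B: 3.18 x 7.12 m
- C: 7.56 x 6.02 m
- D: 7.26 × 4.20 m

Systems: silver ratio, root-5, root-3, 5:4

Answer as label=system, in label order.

A = 7.92/3.28 ≈ 2.415 → silver ratio (2.414)
B = 7.12/3.18 ≈ 2.239 → root-5 (2.236)
C = 7.56/6.02 ≈ 1.256 → 5:4 (1.250)
D = 7.26/4.20 ≈ 1.729 → root-3 (1.732)

A=silver ratio, B=root-5, C=5:4, D=root-3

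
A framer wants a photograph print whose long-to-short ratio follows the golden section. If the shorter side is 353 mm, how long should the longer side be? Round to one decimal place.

571.2 mm

golden ratio ≈ 1.61803.
Longer side = 353 × 1.61803 ≈ 571.165 → 571.2 mm.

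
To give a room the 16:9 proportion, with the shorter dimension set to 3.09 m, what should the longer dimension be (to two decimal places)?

5.49 m

16:9 ≈ 1.77778.
Longer side = 3.09 × 1.77778 ≈ 5.4933 → 5.49 m.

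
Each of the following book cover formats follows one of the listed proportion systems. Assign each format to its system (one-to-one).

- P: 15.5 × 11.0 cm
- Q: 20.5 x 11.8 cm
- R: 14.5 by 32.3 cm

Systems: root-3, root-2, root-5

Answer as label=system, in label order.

P=root-2, Q=root-3, R=root-5

Ratios: P ≈ 1.409; Q ≈ 1.737; R ≈ 2.228.
Targets: root-3 ≈ 1.732; root-2 ≈ 1.414; root-5 ≈ 2.236.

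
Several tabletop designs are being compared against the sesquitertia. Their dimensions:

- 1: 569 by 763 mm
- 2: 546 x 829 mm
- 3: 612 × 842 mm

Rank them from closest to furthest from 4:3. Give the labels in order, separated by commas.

Ratios: 1 = 763 / 569 ≈ 1.341; 2 = 829 / 546 ≈ 1.518; 3 = 842 / 612 ≈ 1.376.
|Δ from 1.333|: 1 0.008; 2 0.185; 3 0.043.

1, 3, 2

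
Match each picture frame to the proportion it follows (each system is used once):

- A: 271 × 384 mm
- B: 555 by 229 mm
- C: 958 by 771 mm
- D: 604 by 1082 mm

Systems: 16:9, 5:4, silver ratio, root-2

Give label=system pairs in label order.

A = 384/271 ≈ 1.417 → root-2 (1.414)
B = 555/229 ≈ 2.424 → silver ratio (2.414)
C = 958/771 ≈ 1.243 → 5:4 (1.250)
D = 1082/604 ≈ 1.791 → 16:9 (1.778)

A=root-2, B=silver ratio, C=5:4, D=16:9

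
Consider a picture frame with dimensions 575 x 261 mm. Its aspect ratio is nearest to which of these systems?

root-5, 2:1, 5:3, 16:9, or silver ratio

root-5

575/261 ≈ 2.203. Nearest candidates are root-5 (2.236, off by 0.033) and 2:1 (2.000, off by 0.203).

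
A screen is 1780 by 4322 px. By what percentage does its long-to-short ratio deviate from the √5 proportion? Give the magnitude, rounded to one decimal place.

8.6%

Ratio = 4322 / 1780 ≈ 2.4281.
Ideal root-5 ≈ 2.2361. |2.4281 − 2.2361| / 2.2361 ≈ 8.59% → 8.6%.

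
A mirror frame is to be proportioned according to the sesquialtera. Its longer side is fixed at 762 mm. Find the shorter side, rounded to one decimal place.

3:2 = 1.50000.
Shorter side = 762 ÷ 1.50000 ≈ 508.000 → 508.0 mm.

508.0 mm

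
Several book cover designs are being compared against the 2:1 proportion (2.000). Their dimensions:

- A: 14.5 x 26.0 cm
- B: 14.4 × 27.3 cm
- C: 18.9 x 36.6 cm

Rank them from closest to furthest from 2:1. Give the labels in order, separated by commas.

C, B, A

A: 26.0/14.5 ≈ 1.793 → |1.793 − 2.000| = 0.207
B: 27.3/14.4 ≈ 1.896 → |1.896 − 2.000| = 0.104
C: 36.6/18.9 ≈ 1.937 → |1.937 − 2.000| = 0.063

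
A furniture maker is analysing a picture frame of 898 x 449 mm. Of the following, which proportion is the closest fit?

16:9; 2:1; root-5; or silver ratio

2:1

Ratio = 898 / 449 ≈ 2.000.
Distances: 16:9 1.778 (Δ 0.222); 2:1 2.000 (Δ 0.000); root-5 2.236 (Δ 0.236); silver ratio 2.414 (Δ 0.414).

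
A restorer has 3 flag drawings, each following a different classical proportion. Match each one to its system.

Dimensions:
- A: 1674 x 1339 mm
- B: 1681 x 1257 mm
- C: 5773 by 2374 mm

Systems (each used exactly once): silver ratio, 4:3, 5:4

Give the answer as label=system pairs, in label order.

A=5:4, B=4:3, C=silver ratio

Ratios: A ≈ 1.250; B ≈ 1.337; C ≈ 2.432.
Targets: silver ratio ≈ 2.414; 4:3 ≈ 1.333; 5:4 ≈ 1.250.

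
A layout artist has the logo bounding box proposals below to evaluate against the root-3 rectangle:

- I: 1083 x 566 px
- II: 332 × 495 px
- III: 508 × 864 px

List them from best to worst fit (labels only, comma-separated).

III, I, II

Ratios: I = 1083 / 566 ≈ 1.913; II = 495 / 332 ≈ 1.491; III = 864 / 508 ≈ 1.701.
|Δ from 1.732|: I 0.181; II 0.241; III 0.031.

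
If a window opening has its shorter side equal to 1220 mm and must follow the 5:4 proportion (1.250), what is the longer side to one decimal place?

1525.0 mm

5:4 = 1.25000.
Longer side = 1220 × 1.25000 ≈ 1525.000 → 1525.0 mm.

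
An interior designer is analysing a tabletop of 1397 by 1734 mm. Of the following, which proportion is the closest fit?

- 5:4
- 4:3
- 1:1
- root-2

5:4

Ratio = 1734 / 1397 ≈ 1.241.
Distances: 5:4 1.250 (Δ 0.009); 4:3 1.333 (Δ 0.092); 1:1 1.000 (Δ 0.241); root-2 1.414 (Δ 0.173).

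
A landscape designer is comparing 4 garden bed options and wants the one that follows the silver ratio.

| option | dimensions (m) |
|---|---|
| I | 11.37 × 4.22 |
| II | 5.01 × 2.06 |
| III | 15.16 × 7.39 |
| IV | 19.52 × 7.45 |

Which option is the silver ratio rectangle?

II

Target silver ratio ≈ 2.414.
I: 2.694 (Δ0.280)  II: 2.432 (Δ0.018)  III: 2.051 (Δ0.363)  IV: 2.620 (Δ0.206)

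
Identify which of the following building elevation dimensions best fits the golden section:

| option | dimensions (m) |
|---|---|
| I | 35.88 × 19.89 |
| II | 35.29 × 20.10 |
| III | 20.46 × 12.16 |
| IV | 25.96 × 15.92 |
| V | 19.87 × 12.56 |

IV

Ratios (long/short): I ≈ 1.804; II ≈ 1.756; III ≈ 1.683; IV ≈ 1.631; V ≈ 1.582.
golden ratio ≈ 1.618; option IV is nearest (Δ 0.013).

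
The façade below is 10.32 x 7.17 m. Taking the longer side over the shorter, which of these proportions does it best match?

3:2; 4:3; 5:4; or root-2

root-2

Ratio = 10.32 / 7.17 ≈ 1.439.
Distances: 3:2 1.500 (Δ 0.061); 4:3 1.333 (Δ 0.106); 5:4 1.250 (Δ 0.189); root-2 1.414 (Δ 0.025).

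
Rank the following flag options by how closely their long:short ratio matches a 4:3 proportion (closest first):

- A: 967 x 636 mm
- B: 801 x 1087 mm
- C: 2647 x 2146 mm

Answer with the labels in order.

B, C, A

A: 967/636 ≈ 1.520 → |1.520 − 1.333| = 0.187
B: 1087/801 ≈ 1.357 → |1.357 − 1.333| = 0.024
C: 2647/2146 ≈ 1.233 → |1.233 − 1.333| = 0.100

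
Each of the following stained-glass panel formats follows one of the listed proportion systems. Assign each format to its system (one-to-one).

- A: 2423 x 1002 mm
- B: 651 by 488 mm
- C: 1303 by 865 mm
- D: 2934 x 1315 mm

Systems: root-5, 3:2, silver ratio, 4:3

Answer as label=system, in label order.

A=silver ratio, B=4:3, C=3:2, D=root-5

Ratios: A ≈ 2.418; B ≈ 1.334; C ≈ 1.506; D ≈ 2.231.
Targets: root-5 ≈ 2.236; 3:2 ≈ 1.500; silver ratio ≈ 2.414; 4:3 ≈ 1.333.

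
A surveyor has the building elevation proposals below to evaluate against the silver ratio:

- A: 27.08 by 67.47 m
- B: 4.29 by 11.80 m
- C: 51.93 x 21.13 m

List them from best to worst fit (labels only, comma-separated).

Ratios: A = 67.47 / 27.08 ≈ 2.492; B = 11.80 / 4.29 ≈ 2.751; C = 51.93 / 21.13 ≈ 2.458.
|Δ from 2.414|: A 0.078; B 0.337; C 0.044.

C, A, B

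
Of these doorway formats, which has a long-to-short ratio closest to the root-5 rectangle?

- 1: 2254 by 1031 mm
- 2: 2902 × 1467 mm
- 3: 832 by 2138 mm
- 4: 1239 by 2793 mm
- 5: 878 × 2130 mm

Target root-5 ≈ 2.236.
1: 2.186 (Δ0.050)  2: 1.978 (Δ0.258)  3: 2.570 (Δ0.334)  4: 2.254 (Δ0.018)  5: 2.426 (Δ0.190)

4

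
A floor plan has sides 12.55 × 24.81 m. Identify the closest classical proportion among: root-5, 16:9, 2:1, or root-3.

24.81/12.55 ≈ 1.977. Nearest candidates are 2:1 (2.000, off by 0.023) and 16:9 (1.778, off by 0.199).

2:1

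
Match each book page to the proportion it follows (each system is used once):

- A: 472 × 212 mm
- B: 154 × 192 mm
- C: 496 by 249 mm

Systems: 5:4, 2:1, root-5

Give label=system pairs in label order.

A = 472/212 ≈ 2.226 → root-5 (2.236)
B = 192/154 ≈ 1.247 → 5:4 (1.250)
C = 496/249 ≈ 1.992 → 2:1 (2.000)

A=root-5, B=5:4, C=2:1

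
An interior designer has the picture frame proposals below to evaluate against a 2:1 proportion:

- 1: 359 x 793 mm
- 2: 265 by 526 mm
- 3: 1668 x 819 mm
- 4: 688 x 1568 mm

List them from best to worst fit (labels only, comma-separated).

2, 3, 1, 4

1: 793/359 ≈ 2.209 → |2.209 − 2.000| = 0.209
2: 526/265 ≈ 1.985 → |1.985 − 2.000| = 0.015
3: 1668/819 ≈ 2.037 → |2.037 − 2.000| = 0.037
4: 1568/688 ≈ 2.279 → |2.279 − 2.000| = 0.279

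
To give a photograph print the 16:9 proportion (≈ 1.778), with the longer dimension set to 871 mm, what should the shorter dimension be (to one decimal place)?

489.9 mm

16:9 ≈ 1.77778.
Shorter side = 871 ÷ 1.77778 ≈ 489.937 → 489.9 mm.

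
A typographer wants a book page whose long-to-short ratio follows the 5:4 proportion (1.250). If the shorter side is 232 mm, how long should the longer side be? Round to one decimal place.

290.0 mm

5:4 = 1.25000.
Longer side = 232 × 1.25000 ≈ 290.000 → 290.0 mm.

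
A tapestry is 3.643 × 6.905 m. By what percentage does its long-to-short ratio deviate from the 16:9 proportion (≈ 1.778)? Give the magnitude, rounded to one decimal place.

6.6%

Ratio = 6.905 / 3.643 ≈ 1.8954.
Ideal 16:9 ≈ 1.7778. |1.8954 − 1.7778| / 1.7778 ≈ 6.61% → 6.6%.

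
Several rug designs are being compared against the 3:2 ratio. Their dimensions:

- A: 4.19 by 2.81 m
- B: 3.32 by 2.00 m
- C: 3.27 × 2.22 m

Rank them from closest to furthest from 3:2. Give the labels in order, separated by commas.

A: 4.19/2.81 ≈ 1.491 → |1.491 − 1.500| = 0.009
B: 3.32/2.00 ≈ 1.660 → |1.660 − 1.500| = 0.160
C: 3.27/2.22 ≈ 1.473 → |1.473 − 1.500| = 0.027

A, C, B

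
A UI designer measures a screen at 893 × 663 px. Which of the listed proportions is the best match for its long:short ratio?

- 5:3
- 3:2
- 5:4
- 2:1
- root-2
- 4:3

893/663 ≈ 1.347. Nearest candidates are 4:3 (1.333, off by 0.014) and root-2 (1.414, off by 0.067).

4:3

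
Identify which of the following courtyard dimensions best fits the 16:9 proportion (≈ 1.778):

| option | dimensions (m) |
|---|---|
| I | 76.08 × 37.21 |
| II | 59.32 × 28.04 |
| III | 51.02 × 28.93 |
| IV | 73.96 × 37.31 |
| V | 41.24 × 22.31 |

Ratios (long/short): I ≈ 2.045; II ≈ 2.116; III ≈ 1.764; IV ≈ 1.982; V ≈ 1.848.
16:9 ≈ 1.778; option III is nearest (Δ 0.014).

III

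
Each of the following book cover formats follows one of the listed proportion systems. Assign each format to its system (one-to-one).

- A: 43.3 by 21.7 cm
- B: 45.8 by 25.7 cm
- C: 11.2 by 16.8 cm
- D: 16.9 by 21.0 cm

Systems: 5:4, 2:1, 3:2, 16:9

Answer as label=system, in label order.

A=2:1, B=16:9, C=3:2, D=5:4

A = 43.3/21.7 ≈ 1.995 → 2:1 (2.000)
B = 45.8/25.7 ≈ 1.782 → 16:9 (1.778)
C = 16.8/11.2 ≈ 1.500 → 3:2 (1.500)
D = 21.0/16.9 ≈ 1.243 → 5:4 (1.250)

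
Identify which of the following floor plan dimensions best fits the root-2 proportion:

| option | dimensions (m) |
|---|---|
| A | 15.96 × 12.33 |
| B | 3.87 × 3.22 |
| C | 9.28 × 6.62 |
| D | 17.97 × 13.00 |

Target root-2 ≈ 1.414.
A: 1.294 (Δ0.120)  B: 1.202 (Δ0.212)  C: 1.402 (Δ0.012)  D: 1.382 (Δ0.032)

C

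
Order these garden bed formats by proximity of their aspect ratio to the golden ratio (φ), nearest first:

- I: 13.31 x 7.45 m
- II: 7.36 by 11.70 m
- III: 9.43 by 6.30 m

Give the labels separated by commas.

I: 13.31/7.45 ≈ 1.787 → |1.787 − 1.618| = 0.169
II: 11.70/7.36 ≈ 1.590 → |1.590 − 1.618| = 0.028
III: 9.43/6.30 ≈ 1.497 → |1.497 − 1.618| = 0.121

II, III, I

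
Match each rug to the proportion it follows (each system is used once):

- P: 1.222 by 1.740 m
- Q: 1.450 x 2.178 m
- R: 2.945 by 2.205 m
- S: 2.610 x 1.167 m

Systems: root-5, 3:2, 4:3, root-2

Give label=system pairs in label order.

P=root-2, Q=3:2, R=4:3, S=root-5

Ratios: P ≈ 1.424; Q ≈ 1.502; R ≈ 1.336; S ≈ 2.237.
Targets: root-5 ≈ 2.236; 3:2 ≈ 1.500; 4:3 ≈ 1.333; root-2 ≈ 1.414.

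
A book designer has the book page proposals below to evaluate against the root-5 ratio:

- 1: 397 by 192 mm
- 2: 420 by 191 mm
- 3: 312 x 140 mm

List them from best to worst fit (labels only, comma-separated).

3, 2, 1

Ratios: 1 = 397 / 192 ≈ 2.068; 2 = 420 / 191 ≈ 2.199; 3 = 312 / 140 ≈ 2.229.
|Δ from 2.236|: 1 0.168; 2 0.037; 3 0.007.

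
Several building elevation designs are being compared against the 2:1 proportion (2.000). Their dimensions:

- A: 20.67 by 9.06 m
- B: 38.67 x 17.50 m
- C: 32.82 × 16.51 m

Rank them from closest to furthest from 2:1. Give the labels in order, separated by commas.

A: 20.67/9.06 ≈ 2.281 → |2.281 − 2.000| = 0.281
B: 38.67/17.50 ≈ 2.210 → |2.210 − 2.000| = 0.210
C: 32.82/16.51 ≈ 1.988 → |1.988 − 2.000| = 0.012

C, B, A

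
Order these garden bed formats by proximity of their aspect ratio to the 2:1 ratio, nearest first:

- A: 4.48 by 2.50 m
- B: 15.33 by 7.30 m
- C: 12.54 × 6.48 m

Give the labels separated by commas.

C, B, A

Ratios: A = 4.48 / 2.50 ≈ 1.792; B = 15.33 / 7.30 ≈ 2.100; C = 12.54 / 6.48 ≈ 1.935.
|Δ from 2.000|: A 0.208; B 0.100; C 0.065.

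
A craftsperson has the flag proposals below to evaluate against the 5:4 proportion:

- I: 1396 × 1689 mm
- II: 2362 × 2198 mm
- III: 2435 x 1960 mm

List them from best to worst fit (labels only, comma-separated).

III, I, II

Ratios: I = 1689 / 1396 ≈ 1.210; II = 2362 / 2198 ≈ 1.075; III = 2435 / 1960 ≈ 1.242.
|Δ from 1.250|: I 0.040; II 0.175; III 0.008.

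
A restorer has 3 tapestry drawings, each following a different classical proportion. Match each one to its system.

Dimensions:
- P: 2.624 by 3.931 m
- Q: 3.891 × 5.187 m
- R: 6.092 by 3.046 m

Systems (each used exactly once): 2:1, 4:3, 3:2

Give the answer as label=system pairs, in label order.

P=3:2, Q=4:3, R=2:1

P = 3.931/2.624 ≈ 1.498 → 3:2 (1.500)
Q = 5.187/3.891 ≈ 1.333 → 4:3 (1.333)
R = 6.092/3.046 ≈ 2.000 → 2:1 (2.000)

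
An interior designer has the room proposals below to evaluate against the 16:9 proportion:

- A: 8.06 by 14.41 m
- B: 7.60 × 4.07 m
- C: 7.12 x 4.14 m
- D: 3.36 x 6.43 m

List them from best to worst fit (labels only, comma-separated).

A, C, B, D

Ratios: A = 14.41 / 8.06 ≈ 1.788; B = 7.60 / 4.07 ≈ 1.867; C = 7.12 / 4.14 ≈ 1.720; D = 6.43 / 3.36 ≈ 1.914.
|Δ from 1.778|: A 0.010; B 0.089; C 0.058; D 0.136.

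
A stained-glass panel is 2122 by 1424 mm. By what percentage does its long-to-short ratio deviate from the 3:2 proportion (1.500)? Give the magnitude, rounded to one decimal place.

0.7%

Ratio = 2122 / 1424 ≈ 1.4902.
Ideal 3:2 = 1.5000. |1.4902 − 1.5000| / 1.5000 ≈ 0.65% → 0.7%.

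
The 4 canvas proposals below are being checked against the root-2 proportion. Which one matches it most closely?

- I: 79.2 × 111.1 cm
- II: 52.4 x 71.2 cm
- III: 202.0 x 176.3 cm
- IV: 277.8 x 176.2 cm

I

Target root-2 ≈ 1.414.
I: 1.403 (Δ0.011)  II: 1.359 (Δ0.055)  III: 1.146 (Δ0.268)  IV: 1.577 (Δ0.163)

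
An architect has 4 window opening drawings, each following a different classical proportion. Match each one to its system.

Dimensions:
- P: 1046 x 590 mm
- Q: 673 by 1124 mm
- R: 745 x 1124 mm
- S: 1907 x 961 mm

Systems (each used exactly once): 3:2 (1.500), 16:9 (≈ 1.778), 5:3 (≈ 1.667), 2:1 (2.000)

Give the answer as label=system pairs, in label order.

Ratios: P ≈ 1.773; Q ≈ 1.670; R ≈ 1.509; S ≈ 1.984.
Targets: 3:2 ≈ 1.500; 16:9 ≈ 1.778; 5:3 ≈ 1.667; 2:1 ≈ 2.000.

P=16:9, Q=5:3, R=3:2, S=2:1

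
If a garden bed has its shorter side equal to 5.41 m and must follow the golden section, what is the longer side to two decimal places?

golden ratio ≈ 1.61803.
Longer side = 5.41 × 1.61803 ≈ 8.7535 → 8.75 m.

8.75 m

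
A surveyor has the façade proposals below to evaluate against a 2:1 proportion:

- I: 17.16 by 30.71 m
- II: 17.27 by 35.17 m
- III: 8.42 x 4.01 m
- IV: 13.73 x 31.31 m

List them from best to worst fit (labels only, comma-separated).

Ratios: I = 30.71 / 17.16 ≈ 1.790; II = 35.17 / 17.27 ≈ 2.036; III = 8.42 / 4.01 ≈ 2.100; IV = 31.31 / 13.73 ≈ 2.280.
|Δ from 2.000|: I 0.210; II 0.036; III 0.100; IV 0.280.

II, III, I, IV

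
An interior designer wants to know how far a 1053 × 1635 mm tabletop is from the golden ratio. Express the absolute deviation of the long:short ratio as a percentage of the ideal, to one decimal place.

Ratio = 1635 / 1053 ≈ 1.5527.
Ideal golden ratio ≈ 1.6180. |1.5527 − 1.6180| / 1.6180 ≈ 4.04% → 4.0%.

4.0%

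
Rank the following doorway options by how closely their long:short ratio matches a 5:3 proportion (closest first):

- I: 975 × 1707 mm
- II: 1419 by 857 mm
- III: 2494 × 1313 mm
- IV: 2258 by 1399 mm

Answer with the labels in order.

Ratios: I = 1707 / 975 ≈ 1.751; II = 1419 / 857 ≈ 1.656; III = 2494 / 1313 ≈ 1.899; IV = 2258 / 1399 ≈ 1.614.
|Δ from 1.667|: I 0.084; II 0.011; III 0.232; IV 0.053.

II, IV, I, III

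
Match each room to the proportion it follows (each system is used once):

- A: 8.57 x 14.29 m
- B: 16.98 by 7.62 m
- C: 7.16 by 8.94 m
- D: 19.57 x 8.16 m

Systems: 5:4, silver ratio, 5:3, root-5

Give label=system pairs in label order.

A = 14.29/8.57 ≈ 1.667 → 5:3 (1.667)
B = 16.98/7.62 ≈ 2.228 → root-5 (2.236)
C = 8.94/7.16 ≈ 1.249 → 5:4 (1.250)
D = 19.57/8.16 ≈ 2.398 → silver ratio (2.414)

A=5:3, B=root-5, C=5:4, D=silver ratio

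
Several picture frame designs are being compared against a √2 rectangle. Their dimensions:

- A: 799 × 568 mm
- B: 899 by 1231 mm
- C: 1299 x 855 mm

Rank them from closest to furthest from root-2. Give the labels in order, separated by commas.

Ratios: A = 799 / 568 ≈ 1.407; B = 1231 / 899 ≈ 1.369; C = 1299 / 855 ≈ 1.519.
|Δ from 1.414|: A 0.007; B 0.045; C 0.105.

A, B, C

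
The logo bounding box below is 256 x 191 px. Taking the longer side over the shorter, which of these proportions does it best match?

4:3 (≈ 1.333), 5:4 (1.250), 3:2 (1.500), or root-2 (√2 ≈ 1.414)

4:3

256/191 ≈ 1.340. Nearest candidates are 4:3 (1.333, off by 0.007) and root-2 (1.414, off by 0.074).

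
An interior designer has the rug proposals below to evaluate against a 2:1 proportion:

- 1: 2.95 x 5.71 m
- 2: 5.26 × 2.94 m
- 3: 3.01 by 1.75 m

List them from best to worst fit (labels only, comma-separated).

1: 5.71/2.95 ≈ 1.936 → |1.936 − 2.000| = 0.064
2: 5.26/2.94 ≈ 1.789 → |1.789 − 2.000| = 0.211
3: 3.01/1.75 ≈ 1.720 → |1.720 − 2.000| = 0.280

1, 2, 3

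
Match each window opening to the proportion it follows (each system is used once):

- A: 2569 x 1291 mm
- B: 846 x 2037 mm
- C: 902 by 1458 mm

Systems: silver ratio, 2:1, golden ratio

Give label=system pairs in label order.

Ratios: A ≈ 1.990; B ≈ 2.408; C ≈ 1.616.
Targets: silver ratio ≈ 2.414; 2:1 ≈ 2.000; golden ratio ≈ 1.618.

A=2:1, B=silver ratio, C=golden ratio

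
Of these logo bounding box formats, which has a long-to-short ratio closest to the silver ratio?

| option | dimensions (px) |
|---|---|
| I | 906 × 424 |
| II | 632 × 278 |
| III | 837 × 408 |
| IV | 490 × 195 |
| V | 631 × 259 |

Ratios (long/short): I ≈ 2.137; II ≈ 2.273; III ≈ 2.051; IV ≈ 2.513; V ≈ 2.436.
silver ratio ≈ 2.414; option V is nearest (Δ 0.022).

V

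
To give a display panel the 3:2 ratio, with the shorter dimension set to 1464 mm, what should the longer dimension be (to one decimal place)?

3:2 = 1.50000.
Longer side = 1464 × 1.50000 ≈ 2196.000 → 2196.0 mm.

2196.0 mm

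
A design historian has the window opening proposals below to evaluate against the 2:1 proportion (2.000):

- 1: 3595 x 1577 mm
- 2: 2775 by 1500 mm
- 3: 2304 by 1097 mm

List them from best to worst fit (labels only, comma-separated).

Ratios: 1 = 3595 / 1577 ≈ 2.280; 2 = 2775 / 1500 ≈ 1.850; 3 = 2304 / 1097 ≈ 2.100.
|Δ from 2.000|: 1 0.280; 2 0.150; 3 0.100.

3, 2, 1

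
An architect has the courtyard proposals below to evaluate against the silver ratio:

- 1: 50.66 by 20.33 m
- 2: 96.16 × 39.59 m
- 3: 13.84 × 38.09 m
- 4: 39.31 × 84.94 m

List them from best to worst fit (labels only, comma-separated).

1: 50.66/20.33 ≈ 2.492 → |2.492 − 2.414| = 0.078
2: 96.16/39.59 ≈ 2.429 → |2.429 − 2.414| = 0.015
3: 38.09/13.84 ≈ 2.752 → |2.752 − 2.414| = 0.338
4: 84.94/39.31 ≈ 2.161 → |2.161 − 2.414| = 0.253

2, 1, 4, 3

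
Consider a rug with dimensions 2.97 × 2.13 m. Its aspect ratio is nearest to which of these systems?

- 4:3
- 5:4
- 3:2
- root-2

root-2

Ratio = 2.97 / 2.13 ≈ 1.394.
Distances: 4:3 1.333 (Δ 0.061); 5:4 1.250 (Δ 0.144); 3:2 1.500 (Δ 0.106); root-2 1.414 (Δ 0.020).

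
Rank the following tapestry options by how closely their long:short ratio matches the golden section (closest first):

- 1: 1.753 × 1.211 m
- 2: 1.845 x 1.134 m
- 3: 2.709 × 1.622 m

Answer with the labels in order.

Ratios: 1 = 1.753 / 1.211 ≈ 1.448; 2 = 1.845 / 1.134 ≈ 1.627; 3 = 2.709 / 1.622 ≈ 1.670.
|Δ from 1.618|: 1 0.170; 2 0.009; 3 0.052.

2, 3, 1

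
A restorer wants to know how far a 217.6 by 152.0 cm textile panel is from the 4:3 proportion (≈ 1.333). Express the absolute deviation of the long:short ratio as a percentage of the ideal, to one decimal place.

7.4%

Ratio = 217.6 / 152.0 ≈ 1.4316.
Ideal 4:3 ≈ 1.3333. |1.4316 − 1.3333| / 1.3333 ≈ 7.37% → 7.4%.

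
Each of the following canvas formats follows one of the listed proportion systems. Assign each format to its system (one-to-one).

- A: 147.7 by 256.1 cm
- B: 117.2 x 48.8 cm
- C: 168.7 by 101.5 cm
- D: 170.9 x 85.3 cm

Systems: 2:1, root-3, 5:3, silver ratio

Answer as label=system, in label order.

A=root-3, B=silver ratio, C=5:3, D=2:1

Ratios: A ≈ 1.734; B ≈ 2.402; C ≈ 1.662; D ≈ 2.004.
Targets: 2:1 ≈ 2.000; root-3 ≈ 1.732; 5:3 ≈ 1.667; silver ratio ≈ 2.414.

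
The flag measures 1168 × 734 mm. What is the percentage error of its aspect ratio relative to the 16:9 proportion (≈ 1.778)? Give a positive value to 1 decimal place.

10.5%

Ratio = 1168 / 734 ≈ 1.5913.
Ideal 16:9 ≈ 1.7778. |1.5913 − 1.7778| / 1.7778 ≈ 10.49% → 10.5%.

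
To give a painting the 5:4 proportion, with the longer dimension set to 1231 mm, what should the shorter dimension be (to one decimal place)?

5:4 = 1.25000.
Shorter side = 1231 ÷ 1.25000 ≈ 984.800 → 984.8 mm.

984.8 mm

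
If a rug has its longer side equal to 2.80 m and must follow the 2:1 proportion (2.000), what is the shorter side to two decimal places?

1.40 m

2:1 = 2.00000.
Shorter side = 2.80 ÷ 2.00000 ≈ 1.4000 → 1.40 m.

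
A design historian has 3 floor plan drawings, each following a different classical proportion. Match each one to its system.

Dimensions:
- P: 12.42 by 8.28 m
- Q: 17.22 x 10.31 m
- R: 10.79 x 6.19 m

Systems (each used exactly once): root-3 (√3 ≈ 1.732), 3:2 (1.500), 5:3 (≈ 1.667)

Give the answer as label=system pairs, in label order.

P = 12.42/8.28 ≈ 1.500 → 3:2 (1.500)
Q = 17.22/10.31 ≈ 1.670 → 5:3 (1.667)
R = 10.79/6.19 ≈ 1.743 → root-3 (1.732)

P=3:2, Q=5:3, R=root-3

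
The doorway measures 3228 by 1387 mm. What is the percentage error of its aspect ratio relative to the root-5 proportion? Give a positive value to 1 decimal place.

Ratio = 3228 / 1387 ≈ 2.3273.
Ideal root-5 ≈ 2.2361. |2.3273 − 2.2361| / 2.2361 ≈ 4.08% → 4.1%.

4.1%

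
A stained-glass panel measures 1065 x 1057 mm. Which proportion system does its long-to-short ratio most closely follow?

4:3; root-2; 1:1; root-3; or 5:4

1065/1057 ≈ 1.008. Nearest candidates are 1:1 (1.000, off by 0.008) and 5:4 (1.250, off by 0.242).

1:1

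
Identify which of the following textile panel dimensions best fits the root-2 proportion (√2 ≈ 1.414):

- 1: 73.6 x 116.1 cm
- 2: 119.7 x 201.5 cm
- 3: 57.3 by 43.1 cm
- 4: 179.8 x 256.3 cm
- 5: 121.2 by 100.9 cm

4

Ratios (long/short): 1 ≈ 1.577; 2 ≈ 1.683; 3 ≈ 1.329; 4 ≈ 1.425; 5 ≈ 1.201.
root-2 ≈ 1.414; option 4 is nearest (Δ 0.011).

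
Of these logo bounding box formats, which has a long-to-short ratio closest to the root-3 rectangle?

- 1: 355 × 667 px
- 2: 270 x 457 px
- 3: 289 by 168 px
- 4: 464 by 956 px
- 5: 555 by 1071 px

3

Target root-3 ≈ 1.732.
1: 1.879 (Δ0.147)  2: 1.693 (Δ0.039)  3: 1.720 (Δ0.012)  4: 2.060 (Δ0.328)  5: 1.930 (Δ0.198)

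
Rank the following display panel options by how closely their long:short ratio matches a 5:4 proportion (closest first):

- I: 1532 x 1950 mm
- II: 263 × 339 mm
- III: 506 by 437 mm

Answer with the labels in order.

Ratios: I = 1950 / 1532 ≈ 1.273; II = 339 / 263 ≈ 1.289; III = 506 / 437 ≈ 1.158.
|Δ from 1.250|: I 0.023; II 0.039; III 0.092.

I, II, III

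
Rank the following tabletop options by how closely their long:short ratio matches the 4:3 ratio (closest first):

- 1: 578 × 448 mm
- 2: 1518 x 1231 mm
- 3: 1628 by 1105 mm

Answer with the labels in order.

1: 578/448 ≈ 1.290 → |1.290 − 1.333| = 0.043
2: 1518/1231 ≈ 1.233 → |1.233 − 1.333| = 0.100
3: 1628/1105 ≈ 1.473 → |1.473 − 1.333| = 0.140

1, 2, 3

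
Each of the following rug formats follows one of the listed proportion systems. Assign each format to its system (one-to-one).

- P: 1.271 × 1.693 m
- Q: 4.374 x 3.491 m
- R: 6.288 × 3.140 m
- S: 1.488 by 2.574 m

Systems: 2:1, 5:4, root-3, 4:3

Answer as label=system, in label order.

Ratios: P ≈ 1.332; Q ≈ 1.253; R ≈ 2.003; S ≈ 1.730.
Targets: 2:1 ≈ 2.000; 5:4 ≈ 1.250; root-3 ≈ 1.732; 4:3 ≈ 1.333.

P=4:3, Q=5:4, R=2:1, S=root-3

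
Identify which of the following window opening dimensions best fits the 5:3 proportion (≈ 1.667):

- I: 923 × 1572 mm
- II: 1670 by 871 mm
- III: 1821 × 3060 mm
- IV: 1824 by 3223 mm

III

Target 5:3 ≈ 1.667.
I: 1.703 (Δ0.036)  II: 1.917 (Δ0.250)  III: 1.680 (Δ0.013)  IV: 1.767 (Δ0.100)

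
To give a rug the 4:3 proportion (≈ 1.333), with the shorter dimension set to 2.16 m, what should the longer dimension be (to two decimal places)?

2.88 m

4:3 ≈ 1.33333.
Longer side = 2.16 × 1.33333 ≈ 2.8800 → 2.88 m.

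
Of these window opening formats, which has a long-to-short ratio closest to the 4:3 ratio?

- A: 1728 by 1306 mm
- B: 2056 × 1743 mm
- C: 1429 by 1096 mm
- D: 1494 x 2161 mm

A

Target 4:3 ≈ 1.333.
A: 1.323 (Δ0.010)  B: 1.180 (Δ0.153)  C: 1.304 (Δ0.029)  D: 1.446 (Δ0.113)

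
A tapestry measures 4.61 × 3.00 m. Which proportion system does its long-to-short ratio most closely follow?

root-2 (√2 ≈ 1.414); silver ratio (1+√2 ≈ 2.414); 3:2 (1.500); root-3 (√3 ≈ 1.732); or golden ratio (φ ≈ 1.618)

3:2

Ratio = 4.61 / 3.00 ≈ 1.537.
Distances: root-2 1.414 (Δ 0.123); silver ratio 2.414 (Δ 0.877); 3:2 1.500 (Δ 0.037); root-3 1.732 (Δ 0.195); golden ratio 1.618 (Δ 0.081).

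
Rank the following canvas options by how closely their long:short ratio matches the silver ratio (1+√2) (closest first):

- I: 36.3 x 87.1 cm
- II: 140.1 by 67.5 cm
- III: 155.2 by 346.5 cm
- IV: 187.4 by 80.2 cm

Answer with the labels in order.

Ratios: I = 87.1 / 36.3 ≈ 2.399; II = 140.1 / 67.5 ≈ 2.076; III = 346.5 / 155.2 ≈ 2.233; IV = 187.4 / 80.2 ≈ 2.337.
|Δ from 2.414|: I 0.015; II 0.338; III 0.181; IV 0.077.

I, IV, III, II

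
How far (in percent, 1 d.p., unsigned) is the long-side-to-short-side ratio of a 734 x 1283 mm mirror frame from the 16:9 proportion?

Ratio = 1283 / 734 ≈ 1.7480.
Ideal 16:9 ≈ 1.7778. |1.7480 − 1.7778| / 1.7778 ≈ 1.68% → 1.7%.

1.7%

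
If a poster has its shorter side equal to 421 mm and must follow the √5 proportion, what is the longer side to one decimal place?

root-5 ≈ 2.23607.
Longer side = 421 × 2.23607 ≈ 941.385 → 941.4 mm.

941.4 mm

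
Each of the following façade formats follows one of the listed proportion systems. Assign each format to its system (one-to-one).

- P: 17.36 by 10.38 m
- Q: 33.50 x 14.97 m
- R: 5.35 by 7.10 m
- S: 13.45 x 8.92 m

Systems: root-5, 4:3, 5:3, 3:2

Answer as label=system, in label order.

P=5:3, Q=root-5, R=4:3, S=3:2

P = 17.36/10.38 ≈ 1.672 → 5:3 (1.667)
Q = 33.50/14.97 ≈ 2.238 → root-5 (2.236)
R = 7.10/5.35 ≈ 1.327 → 4:3 (1.333)
S = 13.45/8.92 ≈ 1.508 → 3:2 (1.500)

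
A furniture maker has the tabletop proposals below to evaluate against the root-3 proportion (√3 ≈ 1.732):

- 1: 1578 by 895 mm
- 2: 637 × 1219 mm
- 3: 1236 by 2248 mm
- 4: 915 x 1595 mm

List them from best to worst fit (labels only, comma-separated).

4, 1, 3, 2

Ratios: 1 = 1578 / 895 ≈ 1.763; 2 = 1219 / 637 ≈ 1.914; 3 = 2248 / 1236 ≈ 1.819; 4 = 1595 / 915 ≈ 1.743.
|Δ from 1.732|: 1 0.031; 2 0.182; 3 0.087; 4 0.011.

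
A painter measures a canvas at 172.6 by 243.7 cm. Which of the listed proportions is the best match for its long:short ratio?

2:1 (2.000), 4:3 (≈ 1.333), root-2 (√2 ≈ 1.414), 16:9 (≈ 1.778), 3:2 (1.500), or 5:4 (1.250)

Ratio = 243.7 / 172.6 ≈ 1.412.
Distances: 2:1 2.000 (Δ 0.588); 4:3 1.333 (Δ 0.079); root-2 1.414 (Δ 0.002); 16:9 1.778 (Δ 0.366); 3:2 1.500 (Δ 0.088); 5:4 1.250 (Δ 0.162).

root-2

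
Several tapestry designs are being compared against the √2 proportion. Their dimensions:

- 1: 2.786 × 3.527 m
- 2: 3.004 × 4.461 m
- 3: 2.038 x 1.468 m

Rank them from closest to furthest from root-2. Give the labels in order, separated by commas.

Ratios: 1 = 3.527 / 2.786 ≈ 1.266; 2 = 4.461 / 3.004 ≈ 1.485; 3 = 2.038 / 1.468 ≈ 1.388.
|Δ from 1.414|: 1 0.148; 2 0.071; 3 0.026.

3, 2, 1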